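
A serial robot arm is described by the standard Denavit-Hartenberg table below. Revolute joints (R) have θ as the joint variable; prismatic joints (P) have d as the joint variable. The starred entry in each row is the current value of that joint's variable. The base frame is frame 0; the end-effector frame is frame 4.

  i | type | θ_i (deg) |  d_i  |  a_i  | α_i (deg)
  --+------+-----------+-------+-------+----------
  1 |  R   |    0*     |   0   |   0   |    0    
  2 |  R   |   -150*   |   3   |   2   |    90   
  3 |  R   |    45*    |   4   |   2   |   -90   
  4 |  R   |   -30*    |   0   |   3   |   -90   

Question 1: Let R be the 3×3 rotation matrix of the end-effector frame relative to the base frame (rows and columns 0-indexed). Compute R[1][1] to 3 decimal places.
End-effector y-axis (col 1 of R) = (-0.6124,-0.3536,-0.7071)
R[1][1] = -0.3536

-0.354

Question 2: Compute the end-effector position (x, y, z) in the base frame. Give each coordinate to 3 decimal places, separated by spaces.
after link 1: o_1 = (0.0000, 0.0000, 0.0000)
after link 2: o_2 = (-1.7321, -1.0000, 3.0000)
after link 3: o_3 = (-4.9568, 1.7570, 4.4142)
after link 4: o_4 = (-7.2978, 2.1375, 6.2513)

-7.298 2.137 6.251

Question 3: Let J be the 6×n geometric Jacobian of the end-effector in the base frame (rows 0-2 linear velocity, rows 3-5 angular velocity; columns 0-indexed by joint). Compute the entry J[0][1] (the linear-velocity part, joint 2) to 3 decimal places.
axis z_1 = (0.0000,0.0000,1.0000); lever o_n−o_1 = (-7.2978,2.1375,6.2513)
cross product → J_v[:, 1] = (-2.1375,-7.2978,0.0000)
J_ω[:, 1] = z_1
entry J[0][1] = -2.1375

-2.137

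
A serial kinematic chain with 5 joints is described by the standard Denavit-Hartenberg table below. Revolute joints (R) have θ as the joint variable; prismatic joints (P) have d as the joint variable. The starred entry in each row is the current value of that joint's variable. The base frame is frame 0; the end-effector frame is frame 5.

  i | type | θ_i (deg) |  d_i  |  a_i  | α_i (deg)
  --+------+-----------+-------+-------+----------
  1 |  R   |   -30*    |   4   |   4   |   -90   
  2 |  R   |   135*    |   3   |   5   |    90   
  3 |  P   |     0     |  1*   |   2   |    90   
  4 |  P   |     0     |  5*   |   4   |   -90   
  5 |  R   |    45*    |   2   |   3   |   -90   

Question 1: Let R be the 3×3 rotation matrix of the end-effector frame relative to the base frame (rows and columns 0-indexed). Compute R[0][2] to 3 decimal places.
0.787

End-effector z-axis (col 2 of R) = (0.7866,0.3624,0.5000)
R[0][2] = 0.7866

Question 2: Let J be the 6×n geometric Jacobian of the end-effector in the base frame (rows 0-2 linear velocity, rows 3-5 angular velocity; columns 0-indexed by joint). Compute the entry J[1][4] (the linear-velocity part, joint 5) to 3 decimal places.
1.087

axis z_4 = (0.6124,-0.3536,-0.7071); lever o_n−o_4 = (0.9864,1.8800,-2.9142)
cross product → J_v[:, 4] = (2.3597,1.0871,1.5000)
J_ω[:, 4] = z_4
entry J[1][4] = 1.0871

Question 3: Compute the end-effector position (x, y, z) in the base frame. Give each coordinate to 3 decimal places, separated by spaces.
after link 1: o_1 = (3.4641, -2.0000, 4.0000)
after link 2: o_2 = (1.9022, 2.3658, 0.4645)
after link 3: o_3 = (1.2899, 2.7194, -1.6569)
after link 4: o_4 = (-3.6596, -0.1965, -4.4853)
after link 5: o_5 = (-2.6733, 1.6835, -7.3995)

-2.673 1.683 -7.399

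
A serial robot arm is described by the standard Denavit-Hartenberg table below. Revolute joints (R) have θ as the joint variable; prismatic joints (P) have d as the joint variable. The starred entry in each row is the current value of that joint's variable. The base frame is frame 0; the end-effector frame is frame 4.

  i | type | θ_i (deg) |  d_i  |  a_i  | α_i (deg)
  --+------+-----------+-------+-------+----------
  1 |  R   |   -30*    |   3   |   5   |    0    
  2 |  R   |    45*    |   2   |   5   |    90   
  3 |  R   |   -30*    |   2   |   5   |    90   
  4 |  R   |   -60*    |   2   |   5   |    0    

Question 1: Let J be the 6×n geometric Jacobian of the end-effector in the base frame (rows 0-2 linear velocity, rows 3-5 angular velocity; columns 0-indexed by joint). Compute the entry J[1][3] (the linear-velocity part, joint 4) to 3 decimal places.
-1.444

axis z_3 = (-0.4830,-0.1294,-0.8660); lever o_n−o_3 = (0.0046,4.4841,-2.9821)
cross product → J_v[:, 3] = (4.2693,-1.4442,-2.1651)
J_ω[:, 3] = z_3
entry J[1][3] = -1.4442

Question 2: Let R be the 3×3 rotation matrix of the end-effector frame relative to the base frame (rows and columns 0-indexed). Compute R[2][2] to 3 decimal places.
End-effector z-axis (col 2 of R) = (-0.4830,-0.1294,-0.8660)
R[2][2] = -0.8660

-0.866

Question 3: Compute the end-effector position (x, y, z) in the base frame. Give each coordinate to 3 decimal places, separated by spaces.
after link 1: o_1 = (4.3301, -2.5000, 3.0000)
after link 2: o_2 = (9.1598, -1.2059, 5.0000)
after link 3: o_3 = (13.8600, -2.0170, 2.5000)
after link 4: o_4 = (13.8646, 2.4671, -0.4821)

13.865 2.467 -0.482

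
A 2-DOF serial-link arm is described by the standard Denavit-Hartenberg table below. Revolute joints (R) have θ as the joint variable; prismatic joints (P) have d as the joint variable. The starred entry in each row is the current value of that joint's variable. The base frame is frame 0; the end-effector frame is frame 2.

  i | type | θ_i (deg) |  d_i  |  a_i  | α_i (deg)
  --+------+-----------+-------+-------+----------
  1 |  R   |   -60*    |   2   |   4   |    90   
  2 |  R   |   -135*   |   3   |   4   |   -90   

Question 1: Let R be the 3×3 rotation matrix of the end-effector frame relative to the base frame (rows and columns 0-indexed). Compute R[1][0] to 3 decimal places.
End-effector x-axis (col 0 of R) = (-0.3536,0.6124,-0.7071)
R[1][0] = 0.6124

0.612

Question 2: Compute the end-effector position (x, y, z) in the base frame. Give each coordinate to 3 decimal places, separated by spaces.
-2.012 -2.515 -0.828

after link 1: o_1 = (2.0000, -3.4641, 2.0000)
after link 2: o_2 = (-2.0123, -2.5146, -0.8284)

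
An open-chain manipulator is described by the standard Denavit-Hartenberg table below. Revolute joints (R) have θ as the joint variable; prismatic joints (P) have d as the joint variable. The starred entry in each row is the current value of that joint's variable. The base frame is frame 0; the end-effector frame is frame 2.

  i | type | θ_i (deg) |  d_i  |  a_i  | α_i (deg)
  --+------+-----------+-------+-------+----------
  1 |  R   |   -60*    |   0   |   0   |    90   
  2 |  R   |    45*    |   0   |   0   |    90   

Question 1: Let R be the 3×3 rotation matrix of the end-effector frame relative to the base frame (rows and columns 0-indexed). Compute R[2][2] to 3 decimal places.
End-effector z-axis (col 2 of R) = (0.3536,-0.6124,-0.7071)
R[2][2] = -0.7071

-0.707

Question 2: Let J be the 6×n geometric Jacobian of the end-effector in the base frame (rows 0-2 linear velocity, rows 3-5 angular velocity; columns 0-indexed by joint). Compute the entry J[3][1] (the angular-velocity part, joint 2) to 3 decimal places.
axis z_1 = (-0.8660,-0.5000,0.0000); lever o_n−o_1 = (0.0000,0.0000,0.0000)
cross product → J_v[:, 1] = (-0.0000,0.0000,0.0000)
J_ω[:, 1] = z_1
entry J[3][1] = -0.8660

-0.866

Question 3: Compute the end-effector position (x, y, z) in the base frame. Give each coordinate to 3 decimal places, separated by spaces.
after link 1: o_1 = (0.0000, 0.0000, 0.0000)
after link 2: o_2 = (0.0000, 0.0000, 0.0000)

0.000 0.000 0.000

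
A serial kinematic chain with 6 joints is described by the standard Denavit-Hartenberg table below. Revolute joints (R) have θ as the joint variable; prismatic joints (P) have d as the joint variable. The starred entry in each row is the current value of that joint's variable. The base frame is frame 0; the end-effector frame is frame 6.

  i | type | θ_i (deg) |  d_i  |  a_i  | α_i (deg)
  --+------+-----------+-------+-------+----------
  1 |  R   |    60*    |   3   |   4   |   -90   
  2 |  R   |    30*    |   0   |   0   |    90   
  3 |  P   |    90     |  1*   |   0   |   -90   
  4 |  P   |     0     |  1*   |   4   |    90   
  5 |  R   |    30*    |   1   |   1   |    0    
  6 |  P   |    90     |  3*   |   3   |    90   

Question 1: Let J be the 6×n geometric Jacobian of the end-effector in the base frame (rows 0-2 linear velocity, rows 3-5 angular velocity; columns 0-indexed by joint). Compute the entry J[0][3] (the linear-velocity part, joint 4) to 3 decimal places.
-0.433

prismatic axis z_3 = (-0.4330,-0.7500,0.5000)
J_v[:, 3] = z_3; J_ω[:, 3] = (0,0,0)
entry J[0][3] = -0.4330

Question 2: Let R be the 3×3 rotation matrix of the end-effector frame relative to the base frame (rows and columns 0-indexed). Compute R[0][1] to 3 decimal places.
0.250

End-effector y-axis (col 1 of R) = (0.2500,0.4330,0.8660)
R[0][1] = 0.2500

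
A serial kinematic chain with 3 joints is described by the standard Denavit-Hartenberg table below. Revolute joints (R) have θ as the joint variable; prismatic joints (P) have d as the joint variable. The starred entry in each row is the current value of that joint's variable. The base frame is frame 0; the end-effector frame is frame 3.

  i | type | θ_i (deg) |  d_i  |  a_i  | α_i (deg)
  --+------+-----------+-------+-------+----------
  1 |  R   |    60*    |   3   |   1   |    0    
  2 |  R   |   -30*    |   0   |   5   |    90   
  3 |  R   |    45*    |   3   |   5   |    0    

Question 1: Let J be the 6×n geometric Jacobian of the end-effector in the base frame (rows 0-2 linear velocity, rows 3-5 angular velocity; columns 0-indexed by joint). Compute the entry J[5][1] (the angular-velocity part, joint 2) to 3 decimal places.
1.000

axis z_1 = (0.0000,0.0000,1.0000); lever o_n−o_1 = (8.8920,1.6697,3.5355)
cross product → J_v[:, 1] = (-1.6697,8.8920,0.0000)
J_ω[:, 1] = z_1
entry J[5][1] = 1.0000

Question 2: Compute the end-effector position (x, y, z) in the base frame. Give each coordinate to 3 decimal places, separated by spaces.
after link 1: o_1 = (0.5000, 0.8660, 3.0000)
after link 2: o_2 = (4.8301, 3.3660, 3.0000)
after link 3: o_3 = (9.3920, 2.5357, 6.5355)

9.392 2.536 6.536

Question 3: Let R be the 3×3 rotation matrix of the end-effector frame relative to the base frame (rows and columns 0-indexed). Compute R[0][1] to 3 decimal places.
End-effector y-axis (col 1 of R) = (-0.6124,-0.3536,0.7071)
R[0][1] = -0.6124

-0.612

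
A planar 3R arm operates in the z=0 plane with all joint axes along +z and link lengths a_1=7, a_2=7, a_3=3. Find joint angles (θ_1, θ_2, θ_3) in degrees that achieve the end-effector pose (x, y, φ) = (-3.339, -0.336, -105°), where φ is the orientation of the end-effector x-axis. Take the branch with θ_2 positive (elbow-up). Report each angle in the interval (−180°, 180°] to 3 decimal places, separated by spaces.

60.008 150.000 44.991

wrist centre = target − a_3·(cos φ, sin φ) = (-2.5625, 2.5618)
cos θ_2 = (13.1293−7²−7²)/(2·7·7) = -0.8660; θ_2 = 150.0002° (elbow-up)
β = atan2(2.5618,-2.5625) = 135.0086°; ψ = atan2(3.5000,0.9378) = 75.0001°
θ_1 = β − ψ = 60.0085°
θ_3 = φ − θ_1 − θ_2 = 44.9913° (wrapped to (-180°,180°])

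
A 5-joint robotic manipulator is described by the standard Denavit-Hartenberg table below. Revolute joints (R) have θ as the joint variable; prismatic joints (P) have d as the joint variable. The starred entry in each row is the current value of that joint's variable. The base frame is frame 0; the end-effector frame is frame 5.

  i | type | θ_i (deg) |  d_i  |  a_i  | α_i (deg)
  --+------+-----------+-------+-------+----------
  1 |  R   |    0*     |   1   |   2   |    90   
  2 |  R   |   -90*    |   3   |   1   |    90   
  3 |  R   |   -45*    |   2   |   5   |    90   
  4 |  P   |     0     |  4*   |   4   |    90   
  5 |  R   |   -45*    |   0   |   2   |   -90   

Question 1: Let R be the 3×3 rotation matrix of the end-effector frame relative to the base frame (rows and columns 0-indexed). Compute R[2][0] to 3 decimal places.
-1.000

End-effector x-axis (col 0 of R) = (0.0000,0.0000,-1.0000)
R[2][0] = -1.0000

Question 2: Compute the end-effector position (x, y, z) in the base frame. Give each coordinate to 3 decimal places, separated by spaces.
-0.000 6.192 -5.536

after link 1: o_1 = (2.0000, 0.0000, 1.0000)
after link 2: o_2 = (2.0000, -3.0000, 0.0000)
after link 3: o_3 = (0.0000, 0.5355, -3.5355)
after link 4: o_4 = (-0.0000, 6.1924, -3.5355)
after link 5: o_5 = (-0.0000, 6.1924, -5.5355)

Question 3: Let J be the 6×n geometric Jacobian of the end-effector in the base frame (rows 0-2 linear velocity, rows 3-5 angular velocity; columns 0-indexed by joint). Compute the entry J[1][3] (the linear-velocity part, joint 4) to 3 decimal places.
prismatic axis z_3 = (-0.0000,0.7071,0.7071)
J_v[:, 3] = z_3; J_ω[:, 3] = (0,0,0)
entry J[1][3] = 0.7071

0.707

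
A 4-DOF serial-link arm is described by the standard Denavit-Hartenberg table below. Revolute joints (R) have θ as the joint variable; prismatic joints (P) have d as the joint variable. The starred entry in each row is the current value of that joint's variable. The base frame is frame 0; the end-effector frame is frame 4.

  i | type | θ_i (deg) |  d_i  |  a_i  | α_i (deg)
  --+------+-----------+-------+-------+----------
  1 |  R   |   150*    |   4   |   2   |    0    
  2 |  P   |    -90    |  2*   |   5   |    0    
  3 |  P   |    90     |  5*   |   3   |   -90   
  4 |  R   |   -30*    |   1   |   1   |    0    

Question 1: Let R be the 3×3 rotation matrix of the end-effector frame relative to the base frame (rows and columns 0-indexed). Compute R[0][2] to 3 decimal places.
-0.500

End-effector z-axis (col 2 of R) = (-0.5000,-0.8660,0.0000)
R[0][2] = -0.5000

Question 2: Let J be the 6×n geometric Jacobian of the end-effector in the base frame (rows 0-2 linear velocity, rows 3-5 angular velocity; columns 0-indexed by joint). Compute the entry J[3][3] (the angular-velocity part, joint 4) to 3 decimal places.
axis z_3 = (-0.5000,-0.8660,0.0000); lever o_n−o_3 = (-1.2500,-0.4330,0.5000)
cross product → J_v[:, 3] = (-0.4330,0.2500,-0.8660)
J_ω[:, 3] = z_3
entry J[3][3] = -0.5000

-0.500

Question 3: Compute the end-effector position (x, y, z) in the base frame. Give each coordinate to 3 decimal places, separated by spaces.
-3.080 6.397 11.500

after link 1: o_1 = (-1.7321, 1.0000, 4.0000)
after link 2: o_2 = (0.7679, 5.3301, 6.0000)
after link 3: o_3 = (-1.8301, 6.8301, 11.0000)
after link 4: o_4 = (-3.0801, 6.3971, 11.5000)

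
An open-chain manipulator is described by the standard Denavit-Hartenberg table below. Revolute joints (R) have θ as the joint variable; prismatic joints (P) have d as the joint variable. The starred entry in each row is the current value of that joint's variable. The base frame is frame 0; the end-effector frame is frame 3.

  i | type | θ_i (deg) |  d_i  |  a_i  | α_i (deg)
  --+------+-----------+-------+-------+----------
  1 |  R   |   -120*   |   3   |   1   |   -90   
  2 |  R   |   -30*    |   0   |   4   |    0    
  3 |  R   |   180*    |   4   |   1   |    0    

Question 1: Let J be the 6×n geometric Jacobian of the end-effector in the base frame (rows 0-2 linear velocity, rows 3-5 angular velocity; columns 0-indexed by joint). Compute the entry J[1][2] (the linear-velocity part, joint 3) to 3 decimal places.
0.433

axis z_2 = (0.8660,-0.5000,0.0000); lever o_n−o_2 = (3.8971,-1.2500,-0.5000)
cross product → J_v[:, 2] = (0.2500,0.4330,0.8660)
J_ω[:, 2] = z_2
entry J[1][2] = 0.4330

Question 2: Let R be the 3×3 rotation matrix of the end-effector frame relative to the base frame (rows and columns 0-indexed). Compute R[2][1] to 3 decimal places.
0.866

End-effector y-axis (col 1 of R) = (0.2500,0.4330,0.8660)
R[2][1] = 0.8660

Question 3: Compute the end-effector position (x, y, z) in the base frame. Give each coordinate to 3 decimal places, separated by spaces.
after link 1: o_1 = (-0.5000, -0.8660, 3.0000)
after link 2: o_2 = (-2.2321, -3.8660, 5.0000)
after link 3: o_3 = (1.6651, -5.1160, 4.5000)

1.665 -5.116 4.500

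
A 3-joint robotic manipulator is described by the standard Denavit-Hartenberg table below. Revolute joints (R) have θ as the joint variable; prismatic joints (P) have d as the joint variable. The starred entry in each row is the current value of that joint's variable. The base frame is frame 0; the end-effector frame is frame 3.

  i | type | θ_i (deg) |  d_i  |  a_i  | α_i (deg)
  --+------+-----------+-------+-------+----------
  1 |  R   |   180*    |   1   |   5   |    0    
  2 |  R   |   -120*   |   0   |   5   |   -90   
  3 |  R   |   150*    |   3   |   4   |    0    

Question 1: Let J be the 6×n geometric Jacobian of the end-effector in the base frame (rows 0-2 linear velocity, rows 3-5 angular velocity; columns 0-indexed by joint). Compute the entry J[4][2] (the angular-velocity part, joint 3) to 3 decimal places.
0.500

axis z_2 = (-0.8660,0.5000,0.0000); lever o_n−o_2 = (-4.3301,-1.5000,-2.0000)
cross product → J_v[:, 2] = (-1.0000,-1.7321,3.4641)
J_ω[:, 2] = z_2
entry J[4][2] = 0.5000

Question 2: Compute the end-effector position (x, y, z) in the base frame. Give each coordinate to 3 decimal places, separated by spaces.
-6.830 2.830 -1.000

after link 1: o_1 = (-5.0000, 0.0000, 1.0000)
after link 2: o_2 = (-2.5000, 4.3301, 1.0000)
after link 3: o_3 = (-6.8301, 2.8301, -1.0000)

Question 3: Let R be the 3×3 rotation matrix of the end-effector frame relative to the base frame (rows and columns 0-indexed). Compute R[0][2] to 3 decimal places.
-0.866

End-effector z-axis (col 2 of R) = (-0.8660,0.5000,0.0000)
R[0][2] = -0.8660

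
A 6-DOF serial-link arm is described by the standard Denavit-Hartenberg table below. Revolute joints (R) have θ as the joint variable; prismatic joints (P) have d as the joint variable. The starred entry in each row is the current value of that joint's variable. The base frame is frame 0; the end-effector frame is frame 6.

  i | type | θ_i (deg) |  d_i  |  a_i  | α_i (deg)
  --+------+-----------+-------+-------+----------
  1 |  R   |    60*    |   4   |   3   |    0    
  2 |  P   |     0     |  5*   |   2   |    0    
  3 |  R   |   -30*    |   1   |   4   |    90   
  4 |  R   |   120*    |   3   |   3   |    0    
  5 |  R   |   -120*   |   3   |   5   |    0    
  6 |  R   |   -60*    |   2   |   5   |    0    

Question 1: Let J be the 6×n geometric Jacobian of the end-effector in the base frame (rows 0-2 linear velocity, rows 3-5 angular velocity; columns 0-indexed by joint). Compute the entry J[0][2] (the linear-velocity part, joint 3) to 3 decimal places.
axis z_2 = (0.0000,0.0000,1.0000); lever o_n−o_2 = (12.6603,-1.9282,-0.7321)
cross product → J_v[:, 2] = (1.9282,12.6603,-0.0000)
J_ω[:, 2] = z_2
entry J[0][2] = 1.9282

1.928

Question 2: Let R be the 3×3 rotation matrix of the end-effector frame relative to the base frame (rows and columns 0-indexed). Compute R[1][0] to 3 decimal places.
End-effector x-axis (col 0 of R) = (0.4330,0.2500,-0.8660)
R[1][0] = 0.2500

0.250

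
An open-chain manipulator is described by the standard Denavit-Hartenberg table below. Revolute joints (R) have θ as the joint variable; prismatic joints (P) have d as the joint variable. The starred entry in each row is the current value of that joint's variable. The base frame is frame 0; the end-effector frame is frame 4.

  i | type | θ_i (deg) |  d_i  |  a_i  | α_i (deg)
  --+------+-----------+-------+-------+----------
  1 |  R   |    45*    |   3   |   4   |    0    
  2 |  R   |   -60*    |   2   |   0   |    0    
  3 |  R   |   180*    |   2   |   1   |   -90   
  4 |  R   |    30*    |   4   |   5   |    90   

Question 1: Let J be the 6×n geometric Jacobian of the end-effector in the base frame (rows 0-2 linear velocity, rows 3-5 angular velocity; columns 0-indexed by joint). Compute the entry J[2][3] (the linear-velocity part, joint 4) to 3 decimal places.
-4.330

axis z_3 = (-0.2588,-0.9659,0.0000); lever o_n−o_3 = (-5.2179,-2.7430,-2.5000)
cross product → J_v[:, 3] = (2.4148,-0.6470,-4.3301)
J_ω[:, 3] = z_3
entry J[2][3] = -4.3301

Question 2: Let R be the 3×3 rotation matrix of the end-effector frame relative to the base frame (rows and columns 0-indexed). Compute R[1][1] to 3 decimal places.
-0.966

End-effector y-axis (col 1 of R) = (-0.2588,-0.9659,0.0000)
R[1][1] = -0.9659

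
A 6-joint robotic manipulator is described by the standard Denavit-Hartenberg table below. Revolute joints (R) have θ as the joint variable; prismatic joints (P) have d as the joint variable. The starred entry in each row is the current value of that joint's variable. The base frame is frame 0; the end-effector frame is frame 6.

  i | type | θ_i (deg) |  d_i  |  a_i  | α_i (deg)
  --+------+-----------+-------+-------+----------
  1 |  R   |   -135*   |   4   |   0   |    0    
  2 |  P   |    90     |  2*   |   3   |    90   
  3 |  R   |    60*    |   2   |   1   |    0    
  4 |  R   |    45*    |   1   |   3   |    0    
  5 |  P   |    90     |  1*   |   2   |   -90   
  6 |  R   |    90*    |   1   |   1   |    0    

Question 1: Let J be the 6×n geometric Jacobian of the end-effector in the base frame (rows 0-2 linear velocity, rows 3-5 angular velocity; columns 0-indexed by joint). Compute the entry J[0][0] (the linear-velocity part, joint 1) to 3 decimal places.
2.864

axis z_0 = ẑ; lever o_n−o_0 = (-1.3785,-2.8641,8.2802)
cross product → J_v[:, 0] = (2.8641,-1.3785,0.0000)
J_ω[:, 0] = z_0
entry J[0][0] = 2.8641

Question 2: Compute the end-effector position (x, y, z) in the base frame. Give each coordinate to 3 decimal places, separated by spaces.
-1.378 -2.864 8.280

after link 1: o_1 = (0.0000, 0.0000, 4.0000)
after link 2: o_2 = (2.1213, -2.1213, 6.0000)
after link 3: o_3 = (1.0607, -3.8891, 6.8660)
after link 4: o_4 = (-0.1955, -4.0472, 9.7638)
after link 5: o_5 = (-2.2686, -3.3882, 9.2462)
after link 6: o_6 = (-1.3785, -2.8641, 8.2802)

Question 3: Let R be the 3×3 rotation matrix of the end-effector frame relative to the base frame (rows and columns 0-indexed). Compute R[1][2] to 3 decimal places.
End-effector z-axis (col 2 of R) = (0.1830,-0.1830,-0.9659)
R[1][2] = -0.1830

-0.183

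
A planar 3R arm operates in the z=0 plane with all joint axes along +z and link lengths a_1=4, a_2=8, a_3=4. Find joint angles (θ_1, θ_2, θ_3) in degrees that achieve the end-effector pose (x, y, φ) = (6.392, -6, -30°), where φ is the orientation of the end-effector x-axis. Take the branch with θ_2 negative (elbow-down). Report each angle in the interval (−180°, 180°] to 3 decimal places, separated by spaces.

72.414 -150.003 47.589

wrist centre = target − a_3·(cos φ, sin φ) = (2.9279, -4.0000)
cos θ_2 = (24.5726−4²−8²)/(2·4·8) = -0.8661; θ_2 = -150.0032° (elbow-down)
β = atan2(-4.0000,2.9279) = -53.7968°; ψ = atan2(-3.9996,-2.9284) = -126.2107°
θ_1 = β − ψ = 72.4139°
θ_3 = φ − θ_1 − θ_2 = 47.5893° (wrapped to (-180°,180°])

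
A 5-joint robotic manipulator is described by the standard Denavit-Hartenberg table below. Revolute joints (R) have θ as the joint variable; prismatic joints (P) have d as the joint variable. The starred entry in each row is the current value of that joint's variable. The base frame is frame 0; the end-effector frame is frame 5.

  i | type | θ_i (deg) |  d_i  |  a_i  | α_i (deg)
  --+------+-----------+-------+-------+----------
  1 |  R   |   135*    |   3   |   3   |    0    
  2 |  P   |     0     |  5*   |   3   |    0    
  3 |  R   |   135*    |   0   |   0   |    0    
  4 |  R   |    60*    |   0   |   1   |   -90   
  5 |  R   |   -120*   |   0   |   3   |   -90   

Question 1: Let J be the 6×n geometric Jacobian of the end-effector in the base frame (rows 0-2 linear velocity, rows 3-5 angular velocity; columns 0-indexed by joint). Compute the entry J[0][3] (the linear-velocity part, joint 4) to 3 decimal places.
axis z_3 = (0.0000,0.0000,1.0000); lever o_n−o_3 = (-0.4330,0.2500,2.5981)
cross product → J_v[:, 3] = (-0.2500,-0.4330,0.0000)
J_ω[:, 3] = z_3
entry J[0][3] = -0.2500

-0.250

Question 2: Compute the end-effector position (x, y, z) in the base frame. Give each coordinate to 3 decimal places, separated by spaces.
after link 1: o_1 = (-2.1213, 2.1213, 3.0000)
after link 2: o_2 = (-4.2426, 4.2426, 8.0000)
after link 3: o_3 = (-4.2426, 4.2426, 8.0000)
after link 4: o_4 = (-3.3766, 3.7426, 8.0000)
after link 5: o_5 = (-4.6757, 4.4926, 10.5981)

-4.676 4.493 10.598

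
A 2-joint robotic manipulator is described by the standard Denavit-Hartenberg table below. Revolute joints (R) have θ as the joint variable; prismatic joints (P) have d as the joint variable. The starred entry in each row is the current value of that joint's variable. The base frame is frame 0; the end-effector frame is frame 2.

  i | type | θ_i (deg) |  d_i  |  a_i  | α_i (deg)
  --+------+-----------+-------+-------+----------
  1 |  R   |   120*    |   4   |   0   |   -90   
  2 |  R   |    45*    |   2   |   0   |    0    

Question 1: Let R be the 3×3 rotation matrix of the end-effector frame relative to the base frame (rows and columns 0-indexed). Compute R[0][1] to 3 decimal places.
0.354

End-effector y-axis (col 1 of R) = (0.3536,-0.6124,-0.7071)
R[0][1] = 0.3536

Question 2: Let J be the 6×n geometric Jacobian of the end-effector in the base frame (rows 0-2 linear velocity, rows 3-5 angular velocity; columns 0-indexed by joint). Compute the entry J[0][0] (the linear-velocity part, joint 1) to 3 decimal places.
axis z_0 = ẑ; lever o_n−o_0 = (-1.7321,-1.0000,4.0000)
cross product → J_v[:, 0] = (1.0000,-1.7321,0.0000)
J_ω[:, 0] = z_0
entry J[0][0] = 1.0000

1.000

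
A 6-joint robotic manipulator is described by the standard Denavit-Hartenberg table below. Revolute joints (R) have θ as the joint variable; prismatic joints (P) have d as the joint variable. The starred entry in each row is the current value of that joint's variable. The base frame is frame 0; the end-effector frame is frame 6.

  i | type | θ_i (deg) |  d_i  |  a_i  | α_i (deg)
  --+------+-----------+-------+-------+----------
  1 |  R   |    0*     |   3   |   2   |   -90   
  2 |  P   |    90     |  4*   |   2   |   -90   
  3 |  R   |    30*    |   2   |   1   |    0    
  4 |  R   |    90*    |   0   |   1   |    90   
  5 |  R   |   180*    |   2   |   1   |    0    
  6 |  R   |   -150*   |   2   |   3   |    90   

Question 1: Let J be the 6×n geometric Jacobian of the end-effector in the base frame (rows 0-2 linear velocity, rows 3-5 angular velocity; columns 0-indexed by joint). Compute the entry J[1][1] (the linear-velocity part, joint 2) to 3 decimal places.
1.000

prismatic axis z_1 = (0.0000,1.0000,0.0000)
J_v[:, 1] = z_1; J_ω[:, 1] = (0,0,0)
entry J[1][1] = 1.0000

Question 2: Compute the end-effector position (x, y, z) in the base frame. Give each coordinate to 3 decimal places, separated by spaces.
after link 1: o_1 = (2.0000, 0.0000, 3.0000)
after link 2: o_2 = (2.0000, 4.0000, 1.0000)
after link 3: o_3 = (0.0000, 3.5000, 0.1340)
after link 4: o_4 = (-0.0000, 2.6340, 0.6340)
after link 5: o_5 = (-0.0000, 2.5000, -1.5981)
after link 6: o_6 = (-1.5000, -0.7500, -2.0311)

-1.500 -0.750 -2.031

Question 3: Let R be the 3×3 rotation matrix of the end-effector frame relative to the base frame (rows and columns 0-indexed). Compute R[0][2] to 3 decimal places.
End-effector z-axis (col 2 of R) = (0.8660,-0.4330,0.2500)
R[0][2] = 0.8660

0.866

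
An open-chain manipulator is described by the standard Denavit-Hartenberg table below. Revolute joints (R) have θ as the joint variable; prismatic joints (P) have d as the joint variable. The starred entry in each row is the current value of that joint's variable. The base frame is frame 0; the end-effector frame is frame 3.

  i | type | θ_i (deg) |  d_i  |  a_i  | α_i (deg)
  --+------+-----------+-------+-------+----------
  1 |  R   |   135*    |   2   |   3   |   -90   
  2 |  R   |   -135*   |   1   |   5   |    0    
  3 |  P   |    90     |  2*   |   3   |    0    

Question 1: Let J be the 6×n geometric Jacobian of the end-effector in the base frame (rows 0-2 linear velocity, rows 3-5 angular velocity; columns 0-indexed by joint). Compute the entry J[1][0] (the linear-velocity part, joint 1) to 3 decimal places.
-3.243

axis z_0 = ẑ; lever o_n−o_0 = (-3.2426,-1.0000,7.6569)
cross product → J_v[:, 0] = (1.0000,-3.2426,0.0000)
J_ω[:, 0] = z_0
entry J[1][0] = -3.2426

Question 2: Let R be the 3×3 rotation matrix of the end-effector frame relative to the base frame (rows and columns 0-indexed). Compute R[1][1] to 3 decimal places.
End-effector y-axis (col 1 of R) = (-0.5000,0.5000,-0.7071)
R[1][1] = 0.5000

0.500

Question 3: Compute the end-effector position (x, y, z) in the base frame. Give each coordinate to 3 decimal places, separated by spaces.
-3.243 -1.000 7.657

after link 1: o_1 = (-2.1213, 2.1213, 2.0000)
after link 2: o_2 = (-0.3284, -1.0858, 5.5355)
after link 3: o_3 = (-3.2426, -1.0000, 7.6569)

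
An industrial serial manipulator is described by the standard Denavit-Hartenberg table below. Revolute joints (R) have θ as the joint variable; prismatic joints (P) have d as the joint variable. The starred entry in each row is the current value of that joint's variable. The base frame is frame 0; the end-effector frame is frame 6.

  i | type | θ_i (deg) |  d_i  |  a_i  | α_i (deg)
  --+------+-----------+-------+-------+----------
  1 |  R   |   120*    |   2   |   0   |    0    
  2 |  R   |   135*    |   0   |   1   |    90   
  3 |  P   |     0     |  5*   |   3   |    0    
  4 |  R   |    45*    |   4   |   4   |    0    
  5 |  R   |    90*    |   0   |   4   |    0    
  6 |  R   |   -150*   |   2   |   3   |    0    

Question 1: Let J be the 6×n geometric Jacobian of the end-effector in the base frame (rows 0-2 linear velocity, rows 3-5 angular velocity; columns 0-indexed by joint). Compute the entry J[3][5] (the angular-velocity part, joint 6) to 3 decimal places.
-0.966

axis z_5 = (-0.9659,0.2588,0.0000); lever o_n−o_5 = (-2.6819,-2.2814,-0.7765)
cross product → J_v[:, 5] = (-0.2010,-0.7500,2.8978)
J_ω[:, 5] = z_5
entry J[3][5] = -0.9659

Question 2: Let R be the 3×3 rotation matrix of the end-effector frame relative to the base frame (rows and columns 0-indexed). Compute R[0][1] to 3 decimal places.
End-effector y-axis (col 1 of R) = (-0.0670,-0.2500,0.9659)
R[0][1] = -0.0670

-0.067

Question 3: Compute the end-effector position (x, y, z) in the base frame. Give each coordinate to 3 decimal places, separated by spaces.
-12.410 -3.816 6.880

after link 1: o_1 = (0.0000, 0.0000, 2.0000)
after link 2: o_2 = (-0.2588, -0.9659, 2.0000)
after link 3: o_3 = (-5.8649, -2.5696, 2.0000)
after link 4: o_4 = (-10.4607, -4.2664, 4.8284)
after link 5: o_5 = (-9.7286, -1.5343, 7.6569)
after link 6: o_6 = (-12.4105, -3.8157, 6.8804)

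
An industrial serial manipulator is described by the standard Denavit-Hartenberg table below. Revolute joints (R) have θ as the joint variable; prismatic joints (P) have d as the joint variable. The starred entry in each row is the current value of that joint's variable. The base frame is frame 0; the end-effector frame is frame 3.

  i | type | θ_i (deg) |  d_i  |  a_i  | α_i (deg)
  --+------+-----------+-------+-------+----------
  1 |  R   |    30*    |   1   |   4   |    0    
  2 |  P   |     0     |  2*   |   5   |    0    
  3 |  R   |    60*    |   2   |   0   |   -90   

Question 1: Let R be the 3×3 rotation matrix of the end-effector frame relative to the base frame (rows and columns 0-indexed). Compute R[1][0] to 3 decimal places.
1.000

End-effector x-axis (col 0 of R) = (0.0000,1.0000,0.0000)
R[1][0] = 1.0000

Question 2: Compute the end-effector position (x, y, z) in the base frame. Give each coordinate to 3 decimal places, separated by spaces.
7.794 4.500 5.000

after link 1: o_1 = (3.4641, 2.0000, 1.0000)
after link 2: o_2 = (7.7942, 4.5000, 3.0000)
after link 3: o_3 = (7.7942, 4.5000, 5.0000)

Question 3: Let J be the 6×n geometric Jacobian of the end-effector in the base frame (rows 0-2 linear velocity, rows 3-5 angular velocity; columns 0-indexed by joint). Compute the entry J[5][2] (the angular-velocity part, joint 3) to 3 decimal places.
axis z_2 = (0.0000,0.0000,1.0000); lever o_n−o_2 = (0.0000,0.0000,2.0000)
cross product → J_v[:, 2] = (0.0000,0.0000,0.0000)
J_ω[:, 2] = z_2
entry J[5][2] = 1.0000

1.000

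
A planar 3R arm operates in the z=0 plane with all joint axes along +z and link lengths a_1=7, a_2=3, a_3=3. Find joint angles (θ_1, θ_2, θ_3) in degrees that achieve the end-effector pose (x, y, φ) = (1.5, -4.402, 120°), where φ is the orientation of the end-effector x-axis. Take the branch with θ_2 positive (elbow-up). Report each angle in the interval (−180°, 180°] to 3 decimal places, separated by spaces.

-90.000 89.999 120.001

wrist centre = target − a_3·(cos φ, sin φ) = (3.0000, -7.0001)
cos θ_2 = (58.0011−7²−3²)/(2·7·3) = 0.0000; θ_2 = 89.9985° (elbow-up)
β = atan2(-7.0001,3.0000) = -66.8016°; ψ = atan2(3.0000,7.0001) = 23.1984°
θ_1 = β − ψ = -90.0000°
θ_3 = φ − θ_1 − θ_2 = 120.0015° (wrapped to (-180°,180°])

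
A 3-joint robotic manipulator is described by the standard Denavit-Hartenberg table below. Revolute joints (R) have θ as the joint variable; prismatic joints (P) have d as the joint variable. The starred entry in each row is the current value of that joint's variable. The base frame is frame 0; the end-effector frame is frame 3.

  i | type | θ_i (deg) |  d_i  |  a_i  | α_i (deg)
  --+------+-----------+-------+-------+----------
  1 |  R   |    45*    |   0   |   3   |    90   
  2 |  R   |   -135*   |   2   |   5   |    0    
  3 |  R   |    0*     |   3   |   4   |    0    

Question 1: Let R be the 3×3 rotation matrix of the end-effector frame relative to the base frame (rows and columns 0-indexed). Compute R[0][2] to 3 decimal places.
0.707

End-effector z-axis (col 2 of R) = (0.7071,-0.7071,0.0000)
R[0][2] = 0.7071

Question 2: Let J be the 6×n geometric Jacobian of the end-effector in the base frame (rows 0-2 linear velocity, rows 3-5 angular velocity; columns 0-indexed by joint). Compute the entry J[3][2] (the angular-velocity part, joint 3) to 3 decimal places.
axis z_2 = (0.7071,-0.7071,0.0000); lever o_n−o_2 = (0.1213,-4.1213,-2.8284)
cross product → J_v[:, 2] = (2.0000,2.0000,-2.8284)
J_ω[:, 2] = z_2
entry J[3][2] = 0.7071

0.707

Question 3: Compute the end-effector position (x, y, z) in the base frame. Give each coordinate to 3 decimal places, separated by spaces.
after link 1: o_1 = (2.1213, 2.1213, 0.0000)
after link 2: o_2 = (1.0355, -1.7929, -3.5355)
after link 3: o_3 = (1.1569, -5.9142, -6.3640)

1.157 -5.914 -6.364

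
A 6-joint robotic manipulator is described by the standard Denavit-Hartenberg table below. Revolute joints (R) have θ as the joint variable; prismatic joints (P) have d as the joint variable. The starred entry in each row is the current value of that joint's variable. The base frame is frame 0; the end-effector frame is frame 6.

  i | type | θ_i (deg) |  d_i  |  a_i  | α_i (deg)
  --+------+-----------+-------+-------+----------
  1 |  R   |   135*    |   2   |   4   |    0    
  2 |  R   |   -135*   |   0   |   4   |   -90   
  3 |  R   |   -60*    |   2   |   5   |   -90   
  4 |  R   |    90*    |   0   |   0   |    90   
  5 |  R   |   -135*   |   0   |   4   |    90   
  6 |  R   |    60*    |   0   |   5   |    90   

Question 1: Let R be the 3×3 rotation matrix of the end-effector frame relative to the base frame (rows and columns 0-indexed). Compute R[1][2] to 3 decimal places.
End-effector z-axis (col 2 of R) = (-0.7803,0.6124,-0.1268)
R[1][2] = 0.6124

0.612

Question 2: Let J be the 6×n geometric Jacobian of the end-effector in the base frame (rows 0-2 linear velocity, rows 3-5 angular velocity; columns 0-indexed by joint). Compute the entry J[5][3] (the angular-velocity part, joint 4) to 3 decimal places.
-0.500

axis z_3 = (0.8660,0.0000,-0.5000); lever o_n−o_3 = (-1.8154,4.5962,6.0481)
cross product → J_v[:, 3] = (2.2981,-4.3301,3.9804)
J_ω[:, 3] = z_3
entry J[5][3] = -0.5000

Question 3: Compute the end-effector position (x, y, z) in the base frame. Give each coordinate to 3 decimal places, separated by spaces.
after link 1: o_1 = (-2.8284, 2.8284, 2.0000)
after link 2: o_2 = (1.1716, 2.8284, 2.0000)
after link 3: o_3 = (3.6716, 4.8284, 6.3301)
after link 4: o_4 = (3.6716, 4.8284, 6.3301)
after link 5: o_5 = (1.2221, 7.6569, 7.7443)
after link 6: o_6 = (1.8562, 9.4246, 12.3782)

1.856 9.425 12.378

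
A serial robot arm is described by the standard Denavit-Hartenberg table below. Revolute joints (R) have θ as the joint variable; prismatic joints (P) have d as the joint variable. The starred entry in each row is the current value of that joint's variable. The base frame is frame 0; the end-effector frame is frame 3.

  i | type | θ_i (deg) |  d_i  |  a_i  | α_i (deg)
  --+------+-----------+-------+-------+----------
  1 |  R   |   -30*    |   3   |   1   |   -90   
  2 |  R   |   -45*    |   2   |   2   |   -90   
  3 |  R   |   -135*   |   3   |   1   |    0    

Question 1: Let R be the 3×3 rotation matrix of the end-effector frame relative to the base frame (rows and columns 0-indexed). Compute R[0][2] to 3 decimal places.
End-effector z-axis (col 2 of R) = (0.6124,-0.3536,-0.7071)
R[0][2] = 0.6124

0.612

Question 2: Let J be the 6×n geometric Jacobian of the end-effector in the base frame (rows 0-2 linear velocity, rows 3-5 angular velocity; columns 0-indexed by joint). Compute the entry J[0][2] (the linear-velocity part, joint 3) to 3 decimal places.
0.787

axis z_2 = (0.6124,-0.3536,-0.7071); lever o_n−o_2 = (1.7577,-0.1983,-2.6213)
cross product → J_v[:, 2] = (0.7866,0.3624,0.5000)
J_ω[:, 2] = z_2
entry J[0][2] = 0.7866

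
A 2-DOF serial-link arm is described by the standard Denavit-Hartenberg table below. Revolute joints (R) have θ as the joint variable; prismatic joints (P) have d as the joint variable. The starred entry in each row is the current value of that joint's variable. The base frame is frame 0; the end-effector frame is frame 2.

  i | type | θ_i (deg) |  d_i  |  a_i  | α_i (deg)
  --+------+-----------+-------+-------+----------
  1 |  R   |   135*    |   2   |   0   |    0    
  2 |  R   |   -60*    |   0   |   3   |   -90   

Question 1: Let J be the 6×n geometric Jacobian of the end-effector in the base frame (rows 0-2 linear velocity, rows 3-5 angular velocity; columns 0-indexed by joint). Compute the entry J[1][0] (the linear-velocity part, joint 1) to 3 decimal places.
axis z_0 = ẑ; lever o_n−o_0 = (0.7765,2.8978,2.0000)
cross product → J_v[:, 0] = (-2.8978,0.7765,0.0000)
J_ω[:, 0] = z_0
entry J[1][0] = 0.7765

0.776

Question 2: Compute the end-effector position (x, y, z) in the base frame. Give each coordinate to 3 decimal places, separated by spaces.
after link 1: o_1 = (0.0000, 0.0000, 2.0000)
after link 2: o_2 = (0.7765, 2.8978, 2.0000)

0.776 2.898 2.000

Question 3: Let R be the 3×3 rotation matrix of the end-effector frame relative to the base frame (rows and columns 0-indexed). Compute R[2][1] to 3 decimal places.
End-effector y-axis (col 1 of R) = (-0.0000,0.0000,-1.0000)
R[2][1] = -1.0000

-1.000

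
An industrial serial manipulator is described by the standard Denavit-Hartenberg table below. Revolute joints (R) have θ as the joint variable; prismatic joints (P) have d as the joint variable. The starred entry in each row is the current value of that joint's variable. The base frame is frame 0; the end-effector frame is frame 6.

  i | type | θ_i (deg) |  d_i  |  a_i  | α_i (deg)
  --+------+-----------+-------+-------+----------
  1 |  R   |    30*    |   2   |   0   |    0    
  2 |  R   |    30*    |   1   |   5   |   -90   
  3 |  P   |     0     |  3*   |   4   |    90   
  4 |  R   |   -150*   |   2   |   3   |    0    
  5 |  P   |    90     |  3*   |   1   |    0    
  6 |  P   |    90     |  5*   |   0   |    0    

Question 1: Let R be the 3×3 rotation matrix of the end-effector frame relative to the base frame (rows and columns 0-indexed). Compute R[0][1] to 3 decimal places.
End-effector y-axis (col 1 of R) = (-1.0000,0.0000,0.0000)
R[0][1] = -1.0000

-1.000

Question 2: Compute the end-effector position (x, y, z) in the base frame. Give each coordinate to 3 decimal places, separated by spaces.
after link 1: o_1 = (0.0000, 0.0000, 2.0000)
after link 2: o_2 = (2.5000, 4.3301, 3.0000)
after link 3: o_3 = (1.9019, 9.2942, 3.0000)
after link 4: o_4 = (1.9019, 6.2942, 5.0000)
after link 5: o_5 = (2.9019, 6.2942, 8.0000)
after link 6: o_6 = (2.9019, 6.2942, 13.0000)

2.902 6.294 13.000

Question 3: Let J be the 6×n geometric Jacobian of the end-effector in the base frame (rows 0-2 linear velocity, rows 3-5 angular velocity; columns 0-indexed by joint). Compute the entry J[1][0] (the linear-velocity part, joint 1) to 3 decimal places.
axis z_0 = ẑ; lever o_n−o_0 = (2.9019,6.2942,13.0000)
cross product → J_v[:, 0] = (-6.2942,2.9019,0.0000)
J_ω[:, 0] = z_0
entry J[1][0] = 2.9019

2.902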